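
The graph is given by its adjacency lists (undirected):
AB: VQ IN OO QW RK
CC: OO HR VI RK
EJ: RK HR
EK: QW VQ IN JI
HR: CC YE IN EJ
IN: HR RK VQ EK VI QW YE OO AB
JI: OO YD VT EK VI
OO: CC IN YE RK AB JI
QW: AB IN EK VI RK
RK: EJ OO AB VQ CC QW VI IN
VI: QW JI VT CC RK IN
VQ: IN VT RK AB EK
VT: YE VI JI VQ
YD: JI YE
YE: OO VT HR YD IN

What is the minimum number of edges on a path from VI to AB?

2

Level 0: VI
Level 1: CC, IN, JI, QW, RK, VT
Level 2: AB, EJ, EK, HR, OO, VQ, YD, YE
AB first appears at level 2.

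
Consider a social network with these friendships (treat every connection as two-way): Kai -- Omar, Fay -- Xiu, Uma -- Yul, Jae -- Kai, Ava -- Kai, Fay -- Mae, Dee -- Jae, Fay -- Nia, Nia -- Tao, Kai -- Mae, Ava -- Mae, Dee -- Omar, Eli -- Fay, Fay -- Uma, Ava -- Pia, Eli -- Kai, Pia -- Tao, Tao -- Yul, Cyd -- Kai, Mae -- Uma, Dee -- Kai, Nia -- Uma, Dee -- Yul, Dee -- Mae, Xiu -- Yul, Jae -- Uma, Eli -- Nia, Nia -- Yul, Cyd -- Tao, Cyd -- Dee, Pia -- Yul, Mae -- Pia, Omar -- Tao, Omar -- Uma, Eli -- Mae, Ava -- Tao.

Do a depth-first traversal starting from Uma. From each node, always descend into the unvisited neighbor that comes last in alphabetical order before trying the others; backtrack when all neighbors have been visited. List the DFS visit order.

Uma → Yul → Xiu → Fay → Nia → Tao → Pia → Mae → Kai → Omar → Dee → Jae → Cyd → Eli → Ava

Visit Uma
Uma → Yul
Yul → Xiu
Xiu → Fay
Fay → Nia
Nia → Tao
Tao → Pia
Pia → Mae
Mae → Kai
Kai → Omar
Omar → Dee
Dee → Jae
Dee → Cyd
Kai → Eli
Kai → Ava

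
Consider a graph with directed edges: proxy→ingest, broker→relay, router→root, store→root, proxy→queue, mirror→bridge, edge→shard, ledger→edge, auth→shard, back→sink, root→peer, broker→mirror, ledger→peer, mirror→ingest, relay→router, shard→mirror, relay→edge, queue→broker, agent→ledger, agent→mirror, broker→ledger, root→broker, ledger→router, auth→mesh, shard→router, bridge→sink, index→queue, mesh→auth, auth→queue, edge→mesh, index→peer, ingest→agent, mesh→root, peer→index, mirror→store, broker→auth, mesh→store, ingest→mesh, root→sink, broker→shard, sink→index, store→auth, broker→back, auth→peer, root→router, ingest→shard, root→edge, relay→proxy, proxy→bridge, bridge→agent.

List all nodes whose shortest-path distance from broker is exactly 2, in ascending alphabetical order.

bridge, edge, ingest, mesh, peer, proxy, queue, router, sink, store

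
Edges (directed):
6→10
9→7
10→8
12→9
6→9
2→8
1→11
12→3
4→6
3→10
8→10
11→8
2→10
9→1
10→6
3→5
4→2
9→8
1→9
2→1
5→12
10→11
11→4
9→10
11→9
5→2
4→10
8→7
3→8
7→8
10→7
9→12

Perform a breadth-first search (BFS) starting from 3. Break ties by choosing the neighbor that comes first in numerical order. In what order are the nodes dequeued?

Visit 3; enqueue 5, 8, 10 → queue [5, 8, 10]
Visit 5; enqueue 2, 12 → queue [8, 10, 2, 12]
Visit 8; enqueue 7 → queue [10, 2, 12, 7]
Visit 10; enqueue 6, 11 → queue [2, 12, 7, 6, 11]
Visit 2; enqueue 1 → queue [12, 7, 6, 11, 1]
Visit 12; enqueue 9 → queue [7, 6, 11, 1, 9]
Visit 7 → queue [6, 11, 1, 9]
Visit 6 → queue [11, 1, 9]
Visit 11; enqueue 4 → queue [1, 9, 4]
Visit 1 → queue [9, 4]
Visit 9 → queue [4]
Visit 4 → queue []

3 -> 5 -> 8 -> 10 -> 2 -> 12 -> 7 -> 6 -> 11 -> 1 -> 9 -> 4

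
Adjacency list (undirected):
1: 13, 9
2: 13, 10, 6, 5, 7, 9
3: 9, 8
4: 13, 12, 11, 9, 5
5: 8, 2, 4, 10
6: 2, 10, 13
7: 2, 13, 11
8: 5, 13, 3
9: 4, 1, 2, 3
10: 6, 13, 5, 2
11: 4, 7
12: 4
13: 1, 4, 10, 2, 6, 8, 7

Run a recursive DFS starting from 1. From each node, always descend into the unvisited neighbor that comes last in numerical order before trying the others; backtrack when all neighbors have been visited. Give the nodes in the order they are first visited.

Visit 1
1 → 13
13 → 10
10 → 6
6 → 2
2 → 9
9 → 4
4 → 12
4 → 11
11 → 7
4 → 5
5 → 8
8 → 3

1 → 13 → 10 → 6 → 2 → 9 → 4 → 12 → 11 → 7 → 5 → 8 → 3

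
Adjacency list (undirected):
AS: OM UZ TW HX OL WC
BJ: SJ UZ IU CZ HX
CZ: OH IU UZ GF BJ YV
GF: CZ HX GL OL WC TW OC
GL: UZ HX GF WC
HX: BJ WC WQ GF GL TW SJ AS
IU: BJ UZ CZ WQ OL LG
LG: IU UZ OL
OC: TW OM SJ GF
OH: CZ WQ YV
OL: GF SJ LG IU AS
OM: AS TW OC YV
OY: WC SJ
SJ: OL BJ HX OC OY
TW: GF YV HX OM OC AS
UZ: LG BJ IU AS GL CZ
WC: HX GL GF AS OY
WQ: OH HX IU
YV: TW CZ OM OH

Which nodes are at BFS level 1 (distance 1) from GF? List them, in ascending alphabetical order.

CZ, GL, HX, OC, OL, TW, WC

Level 0: GF
Level 1: CZ, GL, HX, OC, OL, TW, WC
Level 2: AS, BJ, IU, LG, OH, OM, OY, SJ, UZ, WQ, YV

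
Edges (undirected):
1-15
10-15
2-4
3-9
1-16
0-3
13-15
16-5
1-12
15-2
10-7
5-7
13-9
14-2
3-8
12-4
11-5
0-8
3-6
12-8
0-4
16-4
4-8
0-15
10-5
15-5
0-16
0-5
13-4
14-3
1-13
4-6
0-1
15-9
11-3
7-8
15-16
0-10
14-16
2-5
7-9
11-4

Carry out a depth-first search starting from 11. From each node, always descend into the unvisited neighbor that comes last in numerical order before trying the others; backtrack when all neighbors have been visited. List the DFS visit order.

11 5 16 15 13 9 7 10 0 8 12 4 6 3 14 2 1

Visit 11
11 → 5
5 → 16
16 → 15
15 → 13
13 → 9
9 → 7
7 → 10
10 → 0
0 → 8
8 → 12
12 → 4
4 → 6
6 → 3
3 → 14
14 → 2
12 → 1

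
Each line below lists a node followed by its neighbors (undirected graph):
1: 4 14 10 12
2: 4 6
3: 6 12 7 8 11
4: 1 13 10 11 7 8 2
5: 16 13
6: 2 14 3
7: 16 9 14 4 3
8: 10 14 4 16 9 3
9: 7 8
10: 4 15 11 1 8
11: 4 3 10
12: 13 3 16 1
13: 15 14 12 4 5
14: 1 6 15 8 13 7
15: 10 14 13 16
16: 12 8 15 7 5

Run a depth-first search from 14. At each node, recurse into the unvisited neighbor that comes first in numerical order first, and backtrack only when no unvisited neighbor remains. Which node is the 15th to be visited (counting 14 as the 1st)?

Visit 14
14 → 1
1 → 4
4 → 2
2 → 6
6 → 3
3 → 7
7 → 9
9 → 8
8 → 10
10 → 11
10 → 15
15 → 13
13 → 5
5 → 16
16 → 12

Visit order: 14, 1, 4, 2, 6, 3, 7, 9, 8, 10, 11, 15, 13, 5, 16, 12

16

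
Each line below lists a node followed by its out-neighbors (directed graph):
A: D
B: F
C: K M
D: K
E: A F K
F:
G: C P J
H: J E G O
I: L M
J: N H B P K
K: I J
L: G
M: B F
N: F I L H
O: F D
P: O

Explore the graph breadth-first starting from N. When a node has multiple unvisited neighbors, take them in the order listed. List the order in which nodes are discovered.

Visit N; enqueue F, I, L, H → queue [F, I, L, H]
Visit F → queue [I, L, H]
Visit I; enqueue M → queue [L, H, M]
Visit L; enqueue G → queue [H, M, G]
Visit H; enqueue J, E, O → queue [M, G, J, E, O]
Visit M; enqueue B → queue [G, J, E, O, B]
Visit G; enqueue C, P → queue [J, E, O, B, C, P]
Visit J; enqueue K → queue [E, O, B, C, P, K]
Visit E; enqueue A → queue [O, B, C, P, K, A]
Visit O; enqueue D → queue [B, C, P, K, A, D]
Visit B → queue [C, P, K, A, D]
Visit C → queue [P, K, A, D]
Visit P → queue [K, A, D]
Visit K → queue [A, D]
Visit A → queue [D]
Visit D → queue []

N → F → I → L → H → M → G → J → E → O → B → C → P → K → A → D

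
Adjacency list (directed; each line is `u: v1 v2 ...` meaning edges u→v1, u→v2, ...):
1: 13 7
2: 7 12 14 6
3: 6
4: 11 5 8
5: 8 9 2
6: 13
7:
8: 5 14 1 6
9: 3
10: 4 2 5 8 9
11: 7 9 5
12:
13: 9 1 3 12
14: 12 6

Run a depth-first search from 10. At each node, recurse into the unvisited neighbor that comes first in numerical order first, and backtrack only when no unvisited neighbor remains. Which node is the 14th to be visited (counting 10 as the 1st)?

11

Visit 10
10 → 2
2 → 6
6 → 13
13 → 1
1 → 7
13 → 3
13 → 9
13 → 12
2 → 14
10 → 4
4 → 5
5 → 8
4 → 11

Visit order: 10, 2, 6, 13, 1, 7, 3, 9, 12, 14, 4, 5, 8, 11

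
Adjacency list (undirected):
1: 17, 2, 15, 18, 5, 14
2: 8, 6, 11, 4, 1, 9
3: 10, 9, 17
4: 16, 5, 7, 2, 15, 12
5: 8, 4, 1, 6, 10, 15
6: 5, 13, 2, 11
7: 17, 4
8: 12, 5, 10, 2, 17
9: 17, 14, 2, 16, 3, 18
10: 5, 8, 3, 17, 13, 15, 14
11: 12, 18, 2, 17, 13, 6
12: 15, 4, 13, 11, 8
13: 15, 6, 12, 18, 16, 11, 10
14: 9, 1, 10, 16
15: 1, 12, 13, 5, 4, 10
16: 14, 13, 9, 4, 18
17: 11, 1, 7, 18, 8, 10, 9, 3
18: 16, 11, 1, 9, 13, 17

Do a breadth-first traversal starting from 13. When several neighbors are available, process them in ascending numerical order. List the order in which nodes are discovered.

Visit 13; enqueue 6, 10, 11, 12, 15, 16, 18 → queue [6, 10, 11, 12, 15, 16, 18]
Visit 6; enqueue 2, 5 → queue [10, 11, 12, 15, 16, 18, 2, 5]
Visit 10; enqueue 3, 8, 14, 17 → queue [11, 12, 15, 16, 18, 2, 5, 3, 8, 14, 17]
Visit 11 → queue [12, 15, 16, 18, 2, 5, 3, 8, 14, 17]
Visit 12; enqueue 4 → queue [15, 16, 18, 2, 5, 3, 8, 14, 17, 4]
Visit 15; enqueue 1 → queue [16, 18, 2, 5, 3, 8, 14, 17, 4, 1]
Visit 16; enqueue 9 → queue [18, 2, 5, 3, 8, 14, 17, 4, 1, 9]
Visit 18 → queue [2, 5, 3, 8, 14, 17, 4, 1, 9]
Visit 2 → queue [5, 3, 8, 14, 17, 4, 1, 9]
Visit 5 → queue [3, 8, 14, 17, 4, 1, 9]
Visit 3 → queue [8, 14, 17, 4, 1, 9]
Visit 8 → queue [14, 17, 4, 1, 9]
Visit 14 → queue [17, 4, 1, 9]
Visit 17; enqueue 7 → queue [4, 1, 9, 7]
Visit 4 → queue [1, 9, 7]
Visit 1 → queue [9, 7]
Visit 9 → queue [7]
Visit 7 → queue []

13 -> 6 -> 10 -> 11 -> 12 -> 15 -> 16 -> 18 -> 2 -> 5 -> 3 -> 8 -> 14 -> 17 -> 4 -> 1 -> 9 -> 7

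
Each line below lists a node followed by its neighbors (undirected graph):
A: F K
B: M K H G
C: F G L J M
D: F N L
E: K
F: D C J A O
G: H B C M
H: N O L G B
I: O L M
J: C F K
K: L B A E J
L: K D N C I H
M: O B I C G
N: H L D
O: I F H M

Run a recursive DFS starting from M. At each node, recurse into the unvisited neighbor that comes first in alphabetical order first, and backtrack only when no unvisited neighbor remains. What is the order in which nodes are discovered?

M -> B -> G -> C -> F -> A -> K -> E -> J -> L -> D -> N -> H -> O -> I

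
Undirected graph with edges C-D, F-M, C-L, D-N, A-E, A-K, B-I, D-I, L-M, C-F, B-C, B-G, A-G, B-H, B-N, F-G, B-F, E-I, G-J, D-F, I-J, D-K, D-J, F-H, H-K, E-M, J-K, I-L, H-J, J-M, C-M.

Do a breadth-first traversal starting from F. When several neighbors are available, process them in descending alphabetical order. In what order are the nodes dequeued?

F, M, H, G, D, C, B, L, J, E, K, A, N, I

Visit F; enqueue M, H, G, D, C, B → queue [M, H, G, D, C, B]
Visit M; enqueue L, J, E → queue [H, G, D, C, B, L, J, E]
Visit H; enqueue K → queue [G, D, C, B, L, J, E, K]
Visit G; enqueue A → queue [D, C, B, L, J, E, K, A]
Visit D; enqueue N, I → queue [C, B, L, J, E, K, A, N, I]
Visit C → queue [B, L, J, E, K, A, N, I]
Visit B → queue [L, J, E, K, A, N, I]
Visit L → queue [J, E, K, A, N, I]
Visit J → queue [E, K, A, N, I]
Visit E → queue [K, A, N, I]
Visit K → queue [A, N, I]
Visit A → queue [N, I]
Visit N → queue [I]
Visit I → queue []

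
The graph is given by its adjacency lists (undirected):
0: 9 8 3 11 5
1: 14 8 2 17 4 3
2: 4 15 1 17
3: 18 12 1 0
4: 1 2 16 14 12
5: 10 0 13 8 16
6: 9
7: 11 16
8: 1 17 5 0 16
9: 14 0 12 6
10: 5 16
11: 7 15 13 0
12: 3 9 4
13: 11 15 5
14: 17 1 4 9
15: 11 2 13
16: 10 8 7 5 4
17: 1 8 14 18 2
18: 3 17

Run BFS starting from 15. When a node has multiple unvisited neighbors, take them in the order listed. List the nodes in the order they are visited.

Visit 15; enqueue 11, 2, 13 → queue [11, 2, 13]
Visit 11; enqueue 7, 0 → queue [2, 13, 7, 0]
Visit 2; enqueue 4, 1, 17 → queue [13, 7, 0, 4, 1, 17]
Visit 13; enqueue 5 → queue [7, 0, 4, 1, 17, 5]
Visit 7; enqueue 16 → queue [0, 4, 1, 17, 5, 16]
Visit 0; enqueue 9, 8, 3 → queue [4, 1, 17, 5, 16, 9, 8, 3]
Visit 4; enqueue 14, 12 → queue [1, 17, 5, 16, 9, 8, 3, 14, 12]
Visit 1 → queue [17, 5, 16, 9, 8, 3, 14, 12]
Visit 17; enqueue 18 → queue [5, 16, 9, 8, 3, 14, 12, 18]
Visit 5; enqueue 10 → queue [16, 9, 8, 3, 14, 12, 18, 10]
Visit 16 → queue [9, 8, 3, 14, 12, 18, 10]
Visit 9; enqueue 6 → queue [8, 3, 14, 12, 18, 10, 6]
Visit 8 → queue [3, 14, 12, 18, 10, 6]
Visit 3 → queue [14, 12, 18, 10, 6]
Visit 14 → queue [12, 18, 10, 6]
Visit 12 → queue [18, 10, 6]
Visit 18 → queue [10, 6]
Visit 10 → queue [6]
Visit 6 → queue []

15, 11, 2, 13, 7, 0, 4, 1, 17, 5, 16, 9, 8, 3, 14, 12, 18, 10, 6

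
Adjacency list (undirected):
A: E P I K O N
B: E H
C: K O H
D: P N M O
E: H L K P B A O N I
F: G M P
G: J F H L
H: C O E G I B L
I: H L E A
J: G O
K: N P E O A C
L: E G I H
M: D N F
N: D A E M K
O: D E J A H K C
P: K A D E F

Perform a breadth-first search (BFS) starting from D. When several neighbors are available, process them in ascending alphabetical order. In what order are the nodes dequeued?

D → M → N → O → P → F → A → E → K → C → H → J → G → I → B → L

Visit D; enqueue M, N, O, P → queue [M, N, O, P]
Visit M; enqueue F → queue [N, O, P, F]
Visit N; enqueue A, E, K → queue [O, P, F, A, E, K]
Visit O; enqueue C, H, J → queue [P, F, A, E, K, C, H, J]
Visit P → queue [F, A, E, K, C, H, J]
Visit F; enqueue G → queue [A, E, K, C, H, J, G]
Visit A; enqueue I → queue [E, K, C, H, J, G, I]
Visit E; enqueue B, L → queue [K, C, H, J, G, I, B, L]
Visit K → queue [C, H, J, G, I, B, L]
Visit C → queue [H, J, G, I, B, L]
Visit H → queue [J, G, I, B, L]
Visit J → queue [G, I, B, L]
Visit G → queue [I, B, L]
Visit I → queue [B, L]
Visit B → queue [L]
Visit L → queue []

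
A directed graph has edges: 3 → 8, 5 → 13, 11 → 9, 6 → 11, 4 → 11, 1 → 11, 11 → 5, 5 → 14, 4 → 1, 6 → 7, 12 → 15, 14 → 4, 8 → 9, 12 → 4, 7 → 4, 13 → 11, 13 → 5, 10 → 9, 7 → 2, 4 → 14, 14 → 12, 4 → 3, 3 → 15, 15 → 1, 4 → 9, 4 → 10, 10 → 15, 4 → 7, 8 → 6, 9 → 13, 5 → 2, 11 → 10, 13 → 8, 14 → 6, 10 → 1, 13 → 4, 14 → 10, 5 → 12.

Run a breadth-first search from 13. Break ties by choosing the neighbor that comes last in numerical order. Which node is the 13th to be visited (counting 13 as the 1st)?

3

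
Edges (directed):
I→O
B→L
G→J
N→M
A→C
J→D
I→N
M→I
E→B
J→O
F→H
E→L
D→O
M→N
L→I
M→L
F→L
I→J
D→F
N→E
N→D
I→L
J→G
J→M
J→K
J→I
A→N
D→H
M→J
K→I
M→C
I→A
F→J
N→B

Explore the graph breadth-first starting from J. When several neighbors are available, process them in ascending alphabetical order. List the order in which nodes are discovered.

J → D → G → I → K → M → O → F → H → A → L → N → C → B → E

Visit J; enqueue D, G, I, K, M, O → queue [D, G, I, K, M, O]
Visit D; enqueue F, H → queue [G, I, K, M, O, F, H]
Visit G → queue [I, K, M, O, F, H]
Visit I; enqueue A, L, N → queue [K, M, O, F, H, A, L, N]
Visit K → queue [M, O, F, H, A, L, N]
Visit M; enqueue C → queue [O, F, H, A, L, N, C]
Visit O → queue [F, H, A, L, N, C]
Visit F → queue [H, A, L, N, C]
Visit H → queue [A, L, N, C]
Visit A → queue [L, N, C]
Visit L → queue [N, C]
Visit N; enqueue B, E → queue [C, B, E]
Visit C → queue [B, E]
Visit B → queue [E]
Visit E → queue []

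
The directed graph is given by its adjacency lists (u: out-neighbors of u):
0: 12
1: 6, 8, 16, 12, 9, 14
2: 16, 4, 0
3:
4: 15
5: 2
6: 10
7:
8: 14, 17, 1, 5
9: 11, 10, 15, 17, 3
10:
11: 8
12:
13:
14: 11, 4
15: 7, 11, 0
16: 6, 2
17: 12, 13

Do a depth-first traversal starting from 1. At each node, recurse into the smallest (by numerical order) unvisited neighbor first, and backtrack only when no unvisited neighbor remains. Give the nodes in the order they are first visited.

1 -> 6 -> 10 -> 8 -> 5 -> 2 -> 0 -> 12 -> 4 -> 15 -> 7 -> 11 -> 16 -> 14 -> 17 -> 13 -> 9 -> 3

Visit 1
1 → 6
6 → 10
1 → 8
8 → 5
5 → 2
2 → 0
0 → 12
2 → 4
4 → 15
15 → 7
15 → 11
2 → 16
8 → 14
8 → 17
17 → 13
1 → 9
9 → 3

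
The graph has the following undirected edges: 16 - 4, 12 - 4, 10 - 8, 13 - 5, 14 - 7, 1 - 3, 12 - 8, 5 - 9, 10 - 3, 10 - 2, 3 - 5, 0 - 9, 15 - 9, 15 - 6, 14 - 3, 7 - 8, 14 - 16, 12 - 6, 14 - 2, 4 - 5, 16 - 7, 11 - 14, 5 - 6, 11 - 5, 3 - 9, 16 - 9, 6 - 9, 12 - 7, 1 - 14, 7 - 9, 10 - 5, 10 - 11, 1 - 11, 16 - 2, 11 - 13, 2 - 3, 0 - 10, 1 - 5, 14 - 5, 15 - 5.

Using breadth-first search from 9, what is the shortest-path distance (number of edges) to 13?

Level 0: 9
Level 1: 0, 3, 5, 6, 7, 15, 16
Level 2: 1, 2, 4, 8, 10, 11, 12, 13, 14
13 first appears at level 2.

2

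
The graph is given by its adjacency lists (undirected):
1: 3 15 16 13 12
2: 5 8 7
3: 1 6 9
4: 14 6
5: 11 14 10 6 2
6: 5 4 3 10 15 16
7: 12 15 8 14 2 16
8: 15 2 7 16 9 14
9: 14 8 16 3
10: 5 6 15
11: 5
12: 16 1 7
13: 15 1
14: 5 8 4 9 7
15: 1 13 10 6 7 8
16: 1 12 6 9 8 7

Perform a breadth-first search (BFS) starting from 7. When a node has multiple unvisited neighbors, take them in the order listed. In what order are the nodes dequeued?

Visit 7; enqueue 12, 15, 8, 14, 2, 16 → queue [12, 15, 8, 14, 2, 16]
Visit 12; enqueue 1 → queue [15, 8, 14, 2, 16, 1]
Visit 15; enqueue 13, 10, 6 → queue [8, 14, 2, 16, 1, 13, 10, 6]
Visit 8; enqueue 9 → queue [14, 2, 16, 1, 13, 10, 6, 9]
Visit 14; enqueue 5, 4 → queue [2, 16, 1, 13, 10, 6, 9, 5, 4]
Visit 2 → queue [16, 1, 13, 10, 6, 9, 5, 4]
Visit 16 → queue [1, 13, 10, 6, 9, 5, 4]
Visit 1; enqueue 3 → queue [13, 10, 6, 9, 5, 4, 3]
Visit 13 → queue [10, 6, 9, 5, 4, 3]
Visit 10 → queue [6, 9, 5, 4, 3]
Visit 6 → queue [9, 5, 4, 3]
Visit 9 → queue [5, 4, 3]
Visit 5; enqueue 11 → queue [4, 3, 11]
Visit 4 → queue [3, 11]
Visit 3 → queue [11]
Visit 11 → queue []

7 → 12 → 15 → 8 → 14 → 2 → 16 → 1 → 13 → 10 → 6 → 9 → 5 → 4 → 3 → 11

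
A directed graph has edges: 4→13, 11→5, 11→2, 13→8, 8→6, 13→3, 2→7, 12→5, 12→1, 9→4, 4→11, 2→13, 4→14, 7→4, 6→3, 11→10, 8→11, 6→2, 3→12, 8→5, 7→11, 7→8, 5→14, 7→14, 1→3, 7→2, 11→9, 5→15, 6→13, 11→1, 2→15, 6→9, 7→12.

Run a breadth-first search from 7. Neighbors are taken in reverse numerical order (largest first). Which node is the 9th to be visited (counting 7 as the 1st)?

Visit 7; enqueue 14, 12, 11, 8, 4, 2 → queue [14, 12, 11, 8, 4, 2]
Visit 14 → queue [12, 11, 8, 4, 2]
Visit 12; enqueue 5, 1 → queue [11, 8, 4, 2, 5, 1]
Visit 11; enqueue 10, 9 → queue [8, 4, 2, 5, 1, 10, 9]
Visit 8; enqueue 6 → queue [4, 2, 5, 1, 10, 9, 6]
Visit 4; enqueue 13 → queue [2, 5, 1, 10, 9, 6, 13]
Visit 2; enqueue 15 → queue [5, 1, 10, 9, 6, 13, 15]
Visit 5 → queue [1, 10, 9, 6, 13, 15]
Visit 1; enqueue 3 → queue [10, 9, 6, 13, 15, 3]
Visit 10 → queue [9, 6, 13, 15, 3]
Visit 9 → queue [6, 13, 15, 3]
Visit 6 → queue [13, 15, 3]
Visit 13 → queue [15, 3]
Visit 15 → queue [3]
Visit 3 → queue []

Visit order: 7, 14, 12, 11, 8, 4, 2, 5, 1, 10, 9, 6, 13, 15, 3

1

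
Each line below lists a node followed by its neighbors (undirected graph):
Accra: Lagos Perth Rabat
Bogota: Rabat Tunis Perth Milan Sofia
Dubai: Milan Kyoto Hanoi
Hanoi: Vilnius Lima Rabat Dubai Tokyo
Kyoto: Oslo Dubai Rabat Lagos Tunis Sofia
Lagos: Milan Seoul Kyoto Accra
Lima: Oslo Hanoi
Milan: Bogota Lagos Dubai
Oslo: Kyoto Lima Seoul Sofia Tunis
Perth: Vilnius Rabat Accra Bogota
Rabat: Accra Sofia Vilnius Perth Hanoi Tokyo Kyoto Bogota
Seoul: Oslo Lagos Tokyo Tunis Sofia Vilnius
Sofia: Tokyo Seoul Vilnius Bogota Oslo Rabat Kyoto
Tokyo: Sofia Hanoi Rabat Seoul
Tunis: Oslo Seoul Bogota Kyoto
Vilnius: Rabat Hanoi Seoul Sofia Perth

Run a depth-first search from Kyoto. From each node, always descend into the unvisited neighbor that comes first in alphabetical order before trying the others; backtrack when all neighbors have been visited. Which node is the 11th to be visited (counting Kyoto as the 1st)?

Milan

Visit Kyoto
Kyoto → Dubai
Dubai → Hanoi
Hanoi → Lima
Lima → Oslo
Oslo → Seoul
Seoul → Lagos
Lagos → Accra
Accra → Perth
Perth → Bogota
Bogota → Milan
Bogota → Rabat
Rabat → Sofia
Sofia → Tokyo
Sofia → Vilnius
Bogota → Tunis

Visit order: Kyoto, Dubai, Hanoi, Lima, Oslo, Seoul, Lagos, Accra, Perth, Bogota, Milan, Rabat, Sofia, Tokyo, Vilnius, Tunis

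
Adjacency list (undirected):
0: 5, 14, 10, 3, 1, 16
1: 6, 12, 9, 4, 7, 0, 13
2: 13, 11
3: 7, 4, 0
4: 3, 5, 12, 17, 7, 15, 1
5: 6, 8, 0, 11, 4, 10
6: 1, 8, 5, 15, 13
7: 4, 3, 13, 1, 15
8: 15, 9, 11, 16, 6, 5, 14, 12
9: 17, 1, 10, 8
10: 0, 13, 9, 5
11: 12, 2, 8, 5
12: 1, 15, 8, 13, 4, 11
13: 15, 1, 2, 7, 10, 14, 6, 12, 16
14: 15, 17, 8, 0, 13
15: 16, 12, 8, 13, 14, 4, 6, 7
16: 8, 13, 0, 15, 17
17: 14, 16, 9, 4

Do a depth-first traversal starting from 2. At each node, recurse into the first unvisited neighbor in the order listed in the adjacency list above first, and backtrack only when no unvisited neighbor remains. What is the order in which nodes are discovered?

Visit 2
2 → 13
13 → 15
15 → 16
16 → 8
8 → 9
9 → 17
17 → 14
14 → 0
0 → 5
5 → 6
6 → 1
1 → 12
12 → 4
4 → 3
3 → 7
12 → 11
5 → 10

2 → 13 → 15 → 16 → 8 → 9 → 17 → 14 → 0 → 5 → 6 → 1 → 12 → 4 → 3 → 7 → 11 → 10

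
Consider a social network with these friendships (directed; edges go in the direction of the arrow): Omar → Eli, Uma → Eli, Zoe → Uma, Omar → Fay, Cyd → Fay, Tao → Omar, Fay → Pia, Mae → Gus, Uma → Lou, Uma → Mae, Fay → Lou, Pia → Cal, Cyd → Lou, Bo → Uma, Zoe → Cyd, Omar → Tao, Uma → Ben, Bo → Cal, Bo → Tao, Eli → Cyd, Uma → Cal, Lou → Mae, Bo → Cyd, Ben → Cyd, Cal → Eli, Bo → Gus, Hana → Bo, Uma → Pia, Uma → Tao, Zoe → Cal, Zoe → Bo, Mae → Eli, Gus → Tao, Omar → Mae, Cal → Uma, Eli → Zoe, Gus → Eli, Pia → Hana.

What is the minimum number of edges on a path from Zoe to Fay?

2

Level 0: Zoe
Level 1: Bo, Cal, Cyd, Uma
Level 2: Ben, Eli, Fay, Gus, Lou, Mae, Pia, Tao
Level 3: Hana, Omar
Fay first appears at level 2.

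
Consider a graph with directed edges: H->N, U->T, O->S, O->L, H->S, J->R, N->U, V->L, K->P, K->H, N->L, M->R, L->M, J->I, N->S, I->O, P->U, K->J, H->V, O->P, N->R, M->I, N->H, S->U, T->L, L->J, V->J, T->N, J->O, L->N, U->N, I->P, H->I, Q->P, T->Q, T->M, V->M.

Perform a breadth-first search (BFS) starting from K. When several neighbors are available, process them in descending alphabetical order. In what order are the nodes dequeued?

K -> P -> J -> H -> U -> R -> O -> I -> V -> S -> N -> T -> L -> M -> Q

Visit K; enqueue P, J, H → queue [P, J, H]
Visit P; enqueue U → queue [J, H, U]
Visit J; enqueue R, O, I → queue [H, U, R, O, I]
Visit H; enqueue V, S, N → queue [U, R, O, I, V, S, N]
Visit U; enqueue T → queue [R, O, I, V, S, N, T]
Visit R → queue [O, I, V, S, N, T]
Visit O; enqueue L → queue [I, V, S, N, T, L]
Visit I → queue [V, S, N, T, L]
Visit V; enqueue M → queue [S, N, T, L, M]
Visit S → queue [N, T, L, M]
Visit N → queue [T, L, M]
Visit T; enqueue Q → queue [L, M, Q]
Visit L → queue [M, Q]
Visit M → queue [Q]
Visit Q → queue []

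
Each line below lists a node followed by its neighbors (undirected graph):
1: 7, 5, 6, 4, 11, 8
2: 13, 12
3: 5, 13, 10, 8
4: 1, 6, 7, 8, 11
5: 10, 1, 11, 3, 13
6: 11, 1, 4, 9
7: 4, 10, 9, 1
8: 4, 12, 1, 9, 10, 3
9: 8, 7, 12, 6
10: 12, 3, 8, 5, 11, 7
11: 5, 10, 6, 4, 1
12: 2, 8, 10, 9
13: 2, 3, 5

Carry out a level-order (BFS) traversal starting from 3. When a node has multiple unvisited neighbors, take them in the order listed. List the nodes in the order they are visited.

3 → 5 → 13 → 10 → 8 → 1 → 11 → 2 → 12 → 7 → 4 → 9 → 6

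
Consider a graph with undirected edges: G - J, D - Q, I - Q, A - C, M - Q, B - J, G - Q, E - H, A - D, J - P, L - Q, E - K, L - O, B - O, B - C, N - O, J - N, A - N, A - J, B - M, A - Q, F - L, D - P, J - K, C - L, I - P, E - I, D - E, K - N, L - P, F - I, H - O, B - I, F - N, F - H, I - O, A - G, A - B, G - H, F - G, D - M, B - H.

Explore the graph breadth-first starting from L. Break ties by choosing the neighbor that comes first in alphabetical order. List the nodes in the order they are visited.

L C F O P Q A B G H I N D J M E K

Visit L; enqueue C, F, O, P, Q → queue [C, F, O, P, Q]
Visit C; enqueue A, B → queue [F, O, P, Q, A, B]
Visit F; enqueue G, H, I, N → queue [O, P, Q, A, B, G, H, I, N]
Visit O → queue [P, Q, A, B, G, H, I, N]
Visit P; enqueue D, J → queue [Q, A, B, G, H, I, N, D, J]
Visit Q; enqueue M → queue [A, B, G, H, I, N, D, J, M]
Visit A → queue [B, G, H, I, N, D, J, M]
Visit B → queue [G, H, I, N, D, J, M]
Visit G → queue [H, I, N, D, J, M]
Visit H; enqueue E → queue [I, N, D, J, M, E]
Visit I → queue [N, D, J, M, E]
Visit N; enqueue K → queue [D, J, M, E, K]
Visit D → queue [J, M, E, K]
Visit J → queue [M, E, K]
Visit M → queue [E, K]
Visit E → queue [K]
Visit K → queue []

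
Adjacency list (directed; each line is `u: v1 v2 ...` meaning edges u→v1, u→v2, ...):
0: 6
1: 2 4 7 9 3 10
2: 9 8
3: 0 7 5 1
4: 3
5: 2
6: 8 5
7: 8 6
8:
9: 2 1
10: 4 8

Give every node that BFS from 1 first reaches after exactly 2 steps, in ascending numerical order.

0, 5, 6, 8

Level 0: 1
Level 1: 2, 3, 4, 7, 9, 10
Level 2: 0, 5, 6, 8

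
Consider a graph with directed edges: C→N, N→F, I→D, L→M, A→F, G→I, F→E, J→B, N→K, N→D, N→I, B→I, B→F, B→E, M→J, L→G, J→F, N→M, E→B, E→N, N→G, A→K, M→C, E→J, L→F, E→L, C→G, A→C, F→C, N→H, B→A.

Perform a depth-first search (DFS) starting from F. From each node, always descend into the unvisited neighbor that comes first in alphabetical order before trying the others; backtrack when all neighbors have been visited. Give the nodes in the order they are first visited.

F, C, G, I, D, N, H, K, M, J, B, A, E, L

Visit F
F → C
C → G
G → I
I → D
C → N
N → H
N → K
N → M
M → J
J → B
B → A
B → E
E → L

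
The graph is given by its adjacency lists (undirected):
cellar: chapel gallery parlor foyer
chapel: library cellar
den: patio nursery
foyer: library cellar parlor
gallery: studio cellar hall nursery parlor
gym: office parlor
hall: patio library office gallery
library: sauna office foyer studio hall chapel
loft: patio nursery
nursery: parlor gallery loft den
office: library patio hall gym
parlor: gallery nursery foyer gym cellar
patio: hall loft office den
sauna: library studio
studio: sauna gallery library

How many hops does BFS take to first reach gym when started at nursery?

2

Level 0: nursery
Level 1: den, gallery, loft, parlor
Level 2: cellar, foyer, gym, hall, patio, studio
Level 3: chapel, library, office, sauna
gym first appears at level 2.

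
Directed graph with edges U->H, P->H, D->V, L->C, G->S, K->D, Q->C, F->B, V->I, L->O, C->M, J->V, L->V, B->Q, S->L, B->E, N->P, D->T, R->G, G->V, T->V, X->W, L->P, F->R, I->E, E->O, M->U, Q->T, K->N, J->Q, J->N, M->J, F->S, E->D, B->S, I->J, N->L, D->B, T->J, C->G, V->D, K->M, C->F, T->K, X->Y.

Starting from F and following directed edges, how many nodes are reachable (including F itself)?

21

BFS from F visits: F, B, R, S, E, Q, G, L, D, O, C, T, V, P, M, J, K, I, H, U, N
Reachable nodes: 21 of 24 total.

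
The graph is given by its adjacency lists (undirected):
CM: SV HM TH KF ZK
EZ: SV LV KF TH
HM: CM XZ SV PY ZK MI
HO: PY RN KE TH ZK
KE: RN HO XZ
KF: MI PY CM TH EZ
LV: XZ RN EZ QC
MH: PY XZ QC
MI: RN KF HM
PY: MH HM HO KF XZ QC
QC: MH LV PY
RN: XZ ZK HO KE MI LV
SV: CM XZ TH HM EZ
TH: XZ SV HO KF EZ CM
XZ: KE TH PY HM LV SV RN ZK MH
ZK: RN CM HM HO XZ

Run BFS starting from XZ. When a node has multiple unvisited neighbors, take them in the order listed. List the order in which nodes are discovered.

Visit XZ; enqueue KE, TH, PY, HM, LV, SV, RN, ZK, MH → queue [KE, TH, PY, HM, LV, SV, RN, ZK, MH]
Visit KE; enqueue HO → queue [TH, PY, HM, LV, SV, RN, ZK, MH, HO]
Visit TH; enqueue KF, EZ, CM → queue [PY, HM, LV, SV, RN, ZK, MH, HO, KF, EZ, CM]
Visit PY; enqueue QC → queue [HM, LV, SV, RN, ZK, MH, HO, KF, EZ, CM, QC]
Visit HM; enqueue MI → queue [LV, SV, RN, ZK, MH, HO, KF, EZ, CM, QC, MI]
Visit LV → queue [SV, RN, ZK, MH, HO, KF, EZ, CM, QC, MI]
Visit SV → queue [RN, ZK, MH, HO, KF, EZ, CM, QC, MI]
Visit RN → queue [ZK, MH, HO, KF, EZ, CM, QC, MI]
Visit ZK → queue [MH, HO, KF, EZ, CM, QC, MI]
Visit MH → queue [HO, KF, EZ, CM, QC, MI]
Visit HO → queue [KF, EZ, CM, QC, MI]
Visit KF → queue [EZ, CM, QC, MI]
Visit EZ → queue [CM, QC, MI]
Visit CM → queue [QC, MI]
Visit QC → queue [MI]
Visit MI → queue []

XZ → KE → TH → PY → HM → LV → SV → RN → ZK → MH → HO → KF → EZ → CM → QC → MI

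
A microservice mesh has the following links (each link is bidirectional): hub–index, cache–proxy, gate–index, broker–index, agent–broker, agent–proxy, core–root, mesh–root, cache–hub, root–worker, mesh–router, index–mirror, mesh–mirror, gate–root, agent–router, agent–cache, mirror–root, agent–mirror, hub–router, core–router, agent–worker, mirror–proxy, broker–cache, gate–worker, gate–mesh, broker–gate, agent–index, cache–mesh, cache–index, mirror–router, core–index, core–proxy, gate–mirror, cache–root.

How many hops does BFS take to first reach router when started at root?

2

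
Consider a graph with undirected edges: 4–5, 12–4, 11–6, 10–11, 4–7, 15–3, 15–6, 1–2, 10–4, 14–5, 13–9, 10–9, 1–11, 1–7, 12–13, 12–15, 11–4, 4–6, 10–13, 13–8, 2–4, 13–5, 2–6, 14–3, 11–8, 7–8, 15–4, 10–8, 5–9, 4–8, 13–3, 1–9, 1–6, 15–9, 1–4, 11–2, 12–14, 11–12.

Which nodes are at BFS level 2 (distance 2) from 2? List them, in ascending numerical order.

5, 7, 8, 9, 10, 12, 15

Level 0: 2
Level 1: 1, 4, 6, 11
Level 2: 5, 7, 8, 9, 10, 12, 15
Level 3: 3, 13, 14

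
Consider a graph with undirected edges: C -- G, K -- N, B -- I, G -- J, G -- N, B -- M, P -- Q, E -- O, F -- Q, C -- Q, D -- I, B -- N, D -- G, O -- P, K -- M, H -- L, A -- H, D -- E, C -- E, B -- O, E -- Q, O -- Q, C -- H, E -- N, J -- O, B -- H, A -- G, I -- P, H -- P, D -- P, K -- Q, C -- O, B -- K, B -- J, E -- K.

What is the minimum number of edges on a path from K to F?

Level 0: K
Level 1: B, E, M, N, Q
Level 2: C, D, F, G, H, I, J, O, P
Level 3: A, L
F first appears at level 2.

2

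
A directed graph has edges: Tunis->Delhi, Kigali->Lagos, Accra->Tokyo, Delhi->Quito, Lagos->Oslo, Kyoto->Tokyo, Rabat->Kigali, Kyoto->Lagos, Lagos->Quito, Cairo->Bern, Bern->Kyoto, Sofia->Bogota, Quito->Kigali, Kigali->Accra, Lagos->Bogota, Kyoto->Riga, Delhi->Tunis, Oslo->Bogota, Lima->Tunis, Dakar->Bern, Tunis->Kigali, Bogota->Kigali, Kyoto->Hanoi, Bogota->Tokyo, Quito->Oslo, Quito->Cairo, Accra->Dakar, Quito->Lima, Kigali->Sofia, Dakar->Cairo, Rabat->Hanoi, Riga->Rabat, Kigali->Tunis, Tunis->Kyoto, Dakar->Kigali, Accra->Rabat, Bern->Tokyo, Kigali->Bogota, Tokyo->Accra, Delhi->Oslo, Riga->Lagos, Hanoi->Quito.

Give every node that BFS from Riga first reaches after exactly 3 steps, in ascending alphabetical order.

Accra, Cairo, Lima, Sofia, Tokyo, Tunis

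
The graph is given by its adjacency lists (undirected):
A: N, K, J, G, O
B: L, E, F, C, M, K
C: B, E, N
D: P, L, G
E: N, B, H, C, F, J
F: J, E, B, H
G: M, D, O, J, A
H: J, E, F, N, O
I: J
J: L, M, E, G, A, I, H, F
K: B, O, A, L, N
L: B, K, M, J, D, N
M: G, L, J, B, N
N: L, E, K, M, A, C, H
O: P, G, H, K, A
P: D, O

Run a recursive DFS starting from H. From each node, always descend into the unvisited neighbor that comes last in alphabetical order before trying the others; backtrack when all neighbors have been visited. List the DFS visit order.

H O P D L N M J I G A K B F E C

Visit H
H → O
O → P
P → D
D → L
L → N
N → M
M → J
J → I
J → G
G → A
A → K
K → B
B → F
F → E
E → C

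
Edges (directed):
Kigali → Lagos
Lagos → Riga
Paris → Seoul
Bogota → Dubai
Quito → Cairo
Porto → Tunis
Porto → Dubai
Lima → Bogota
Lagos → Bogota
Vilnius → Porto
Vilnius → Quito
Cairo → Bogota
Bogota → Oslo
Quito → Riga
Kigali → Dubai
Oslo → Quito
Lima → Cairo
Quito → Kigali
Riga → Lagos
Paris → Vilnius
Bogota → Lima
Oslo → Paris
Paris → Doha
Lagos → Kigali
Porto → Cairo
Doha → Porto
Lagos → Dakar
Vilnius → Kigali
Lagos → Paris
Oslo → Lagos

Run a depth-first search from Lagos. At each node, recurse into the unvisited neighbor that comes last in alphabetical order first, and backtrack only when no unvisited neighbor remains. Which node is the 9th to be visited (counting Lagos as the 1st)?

Visit Lagos
Lagos → Riga
Lagos → Paris
Paris → Vilnius
Vilnius → Quito
Quito → Kigali
Kigali → Dubai
Quito → Cairo
Cairo → Bogota
Bogota → Oslo
Bogota → Lima
Vilnius → Porto
Porto → Tunis
Paris → Seoul
Paris → Doha
Lagos → Dakar

Visit order: Lagos, Riga, Paris, Vilnius, Quito, Kigali, Dubai, Cairo, Bogota, Oslo, Lima, Porto, Tunis, Seoul, Doha, Dakar

Bogota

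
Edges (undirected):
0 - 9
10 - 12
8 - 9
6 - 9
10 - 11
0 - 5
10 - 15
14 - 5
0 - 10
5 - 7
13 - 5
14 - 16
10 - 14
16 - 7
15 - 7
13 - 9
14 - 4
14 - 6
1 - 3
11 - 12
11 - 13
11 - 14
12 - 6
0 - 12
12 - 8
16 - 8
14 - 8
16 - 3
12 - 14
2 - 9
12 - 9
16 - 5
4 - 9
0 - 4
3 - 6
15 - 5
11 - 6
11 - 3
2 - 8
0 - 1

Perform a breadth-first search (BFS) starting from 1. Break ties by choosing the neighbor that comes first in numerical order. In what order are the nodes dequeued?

1 → 0 → 3 → 4 → 5 → 9 → 10 → 12 → 6 → 11 → 16 → 14 → 7 → 13 → 15 → 2 → 8

Visit 1; enqueue 0, 3 → queue [0, 3]
Visit 0; enqueue 4, 5, 9, 10, 12 → queue [3, 4, 5, 9, 10, 12]
Visit 3; enqueue 6, 11, 16 → queue [4, 5, 9, 10, 12, 6, 11, 16]
Visit 4; enqueue 14 → queue [5, 9, 10, 12, 6, 11, 16, 14]
Visit 5; enqueue 7, 13, 15 → queue [9, 10, 12, 6, 11, 16, 14, 7, 13, 15]
Visit 9; enqueue 2, 8 → queue [10, 12, 6, 11, 16, 14, 7, 13, 15, 2, 8]
Visit 10 → queue [12, 6, 11, 16, 14, 7, 13, 15, 2, 8]
Visit 12 → queue [6, 11, 16, 14, 7, 13, 15, 2, 8]
Visit 6 → queue [11, 16, 14, 7, 13, 15, 2, 8]
Visit 11 → queue [16, 14, 7, 13, 15, 2, 8]
Visit 16 → queue [14, 7, 13, 15, 2, 8]
Visit 14 → queue [7, 13, 15, 2, 8]
Visit 7 → queue [13, 15, 2, 8]
Visit 13 → queue [15, 2, 8]
Visit 15 → queue [2, 8]
Visit 2 → queue [8]
Visit 8 → queue []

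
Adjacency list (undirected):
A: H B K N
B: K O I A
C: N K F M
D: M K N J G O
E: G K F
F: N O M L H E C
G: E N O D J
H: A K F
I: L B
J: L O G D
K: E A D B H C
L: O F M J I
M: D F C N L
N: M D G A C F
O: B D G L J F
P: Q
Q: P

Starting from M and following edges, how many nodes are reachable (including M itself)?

15

BFS from M visits: M, C, D, F, L, N, K, G, J, O, E, H, I, A, B
Reachable nodes: 15 of 17 total.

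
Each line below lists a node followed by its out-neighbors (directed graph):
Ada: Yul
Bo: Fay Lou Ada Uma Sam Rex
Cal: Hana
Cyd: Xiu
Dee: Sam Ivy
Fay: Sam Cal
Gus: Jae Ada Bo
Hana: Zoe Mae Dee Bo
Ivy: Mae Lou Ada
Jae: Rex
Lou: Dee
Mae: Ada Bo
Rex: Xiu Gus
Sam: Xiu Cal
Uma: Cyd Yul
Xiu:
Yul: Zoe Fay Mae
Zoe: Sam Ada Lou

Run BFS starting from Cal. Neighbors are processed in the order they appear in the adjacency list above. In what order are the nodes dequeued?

Cal → Hana → Zoe → Mae → Dee → Bo → Sam → Ada → Lou → Ivy → Fay → Uma → Rex → Xiu → Yul → Cyd → Gus → Jae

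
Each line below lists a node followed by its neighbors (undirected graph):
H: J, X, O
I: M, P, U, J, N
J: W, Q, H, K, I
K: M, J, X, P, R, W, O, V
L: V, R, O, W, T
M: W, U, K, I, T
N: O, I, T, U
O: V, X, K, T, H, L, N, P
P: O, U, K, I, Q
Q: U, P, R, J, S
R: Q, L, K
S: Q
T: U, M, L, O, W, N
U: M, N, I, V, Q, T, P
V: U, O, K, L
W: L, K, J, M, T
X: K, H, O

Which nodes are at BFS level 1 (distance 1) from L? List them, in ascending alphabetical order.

O, R, T, V, W

Level 0: L
Level 1: O, R, T, V, W
Level 2: H, J, K, M, N, P, Q, U, X
Level 3: I, S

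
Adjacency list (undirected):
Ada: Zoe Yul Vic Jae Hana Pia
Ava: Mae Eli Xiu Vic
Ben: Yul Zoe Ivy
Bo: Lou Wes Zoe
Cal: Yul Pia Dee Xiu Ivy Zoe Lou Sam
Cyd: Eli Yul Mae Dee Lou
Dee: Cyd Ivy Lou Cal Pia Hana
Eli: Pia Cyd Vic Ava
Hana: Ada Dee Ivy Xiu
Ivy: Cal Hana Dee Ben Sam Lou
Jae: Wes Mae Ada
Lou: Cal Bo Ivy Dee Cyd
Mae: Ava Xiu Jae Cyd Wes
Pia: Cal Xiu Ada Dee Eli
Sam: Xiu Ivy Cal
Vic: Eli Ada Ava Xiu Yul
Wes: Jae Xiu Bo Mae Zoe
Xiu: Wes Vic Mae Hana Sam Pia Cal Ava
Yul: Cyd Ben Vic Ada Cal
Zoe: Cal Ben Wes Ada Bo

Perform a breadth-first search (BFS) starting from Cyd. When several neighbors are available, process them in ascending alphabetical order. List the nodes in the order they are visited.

Visit Cyd; enqueue Dee, Eli, Lou, Mae, Yul → queue [Dee, Eli, Lou, Mae, Yul]
Visit Dee; enqueue Cal, Hana, Ivy, Pia → queue [Eli, Lou, Mae, Yul, Cal, Hana, Ivy, Pia]
Visit Eli; enqueue Ava, Vic → queue [Lou, Mae, Yul, Cal, Hana, Ivy, Pia, Ava, Vic]
Visit Lou; enqueue Bo → queue [Mae, Yul, Cal, Hana, Ivy, Pia, Ava, Vic, Bo]
Visit Mae; enqueue Jae, Wes, Xiu → queue [Yul, Cal, Hana, Ivy, Pia, Ava, Vic, Bo, Jae, Wes, Xiu]
Visit Yul; enqueue Ada, Ben → queue [Cal, Hana, Ivy, Pia, Ava, Vic, Bo, Jae, Wes, Xiu, Ada, Ben]
Visit Cal; enqueue Sam, Zoe → queue [Hana, Ivy, Pia, Ava, Vic, Bo, Jae, Wes, Xiu, Ada, Ben, Sam, Zoe]
Visit Hana → queue [Ivy, Pia, Ava, Vic, Bo, Jae, Wes, Xiu, Ada, Ben, Sam, Zoe]
Visit Ivy → queue [Pia, Ava, Vic, Bo, Jae, Wes, Xiu, Ada, Ben, Sam, Zoe]
Visit Pia → queue [Ava, Vic, Bo, Jae, Wes, Xiu, Ada, Ben, Sam, Zoe]
Visit Ava → queue [Vic, Bo, Jae, Wes, Xiu, Ada, Ben, Sam, Zoe]
Visit Vic → queue [Bo, Jae, Wes, Xiu, Ada, Ben, Sam, Zoe]
Visit Bo → queue [Jae, Wes, Xiu, Ada, Ben, Sam, Zoe]
Visit Jae → queue [Wes, Xiu, Ada, Ben, Sam, Zoe]
Visit Wes → queue [Xiu, Ada, Ben, Sam, Zoe]
Visit Xiu → queue [Ada, Ben, Sam, Zoe]
Visit Ada → queue [Ben, Sam, Zoe]
Visit Ben → queue [Sam, Zoe]
Visit Sam → queue [Zoe]
Visit Zoe → queue []

Cyd -> Dee -> Eli -> Lou -> Mae -> Yul -> Cal -> Hana -> Ivy -> Pia -> Ava -> Vic -> Bo -> Jae -> Wes -> Xiu -> Ada -> Ben -> Sam -> Zoe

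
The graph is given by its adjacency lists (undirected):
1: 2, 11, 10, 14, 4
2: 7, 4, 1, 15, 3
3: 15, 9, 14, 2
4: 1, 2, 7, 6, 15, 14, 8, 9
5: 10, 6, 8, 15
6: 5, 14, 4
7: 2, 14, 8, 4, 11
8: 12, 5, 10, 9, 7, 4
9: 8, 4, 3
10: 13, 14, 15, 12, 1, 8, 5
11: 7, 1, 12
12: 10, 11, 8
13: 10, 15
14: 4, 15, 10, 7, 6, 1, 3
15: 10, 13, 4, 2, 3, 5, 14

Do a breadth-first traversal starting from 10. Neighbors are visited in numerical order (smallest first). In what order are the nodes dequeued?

10 -> 1 -> 5 -> 8 -> 12 -> 13 -> 14 -> 15 -> 2 -> 4 -> 11 -> 6 -> 7 -> 9 -> 3

Visit 10; enqueue 1, 5, 8, 12, 13, 14, 15 → queue [1, 5, 8, 12, 13, 14, 15]
Visit 1; enqueue 2, 4, 11 → queue [5, 8, 12, 13, 14, 15, 2, 4, 11]
Visit 5; enqueue 6 → queue [8, 12, 13, 14, 15, 2, 4, 11, 6]
Visit 8; enqueue 7, 9 → queue [12, 13, 14, 15, 2, 4, 11, 6, 7, 9]
Visit 12 → queue [13, 14, 15, 2, 4, 11, 6, 7, 9]
Visit 13 → queue [14, 15, 2, 4, 11, 6, 7, 9]
Visit 14; enqueue 3 → queue [15, 2, 4, 11, 6, 7, 9, 3]
Visit 15 → queue [2, 4, 11, 6, 7, 9, 3]
Visit 2 → queue [4, 11, 6, 7, 9, 3]
Visit 4 → queue [11, 6, 7, 9, 3]
Visit 11 → queue [6, 7, 9, 3]
Visit 6 → queue [7, 9, 3]
Visit 7 → queue [9, 3]
Visit 9 → queue [3]
Visit 3 → queue []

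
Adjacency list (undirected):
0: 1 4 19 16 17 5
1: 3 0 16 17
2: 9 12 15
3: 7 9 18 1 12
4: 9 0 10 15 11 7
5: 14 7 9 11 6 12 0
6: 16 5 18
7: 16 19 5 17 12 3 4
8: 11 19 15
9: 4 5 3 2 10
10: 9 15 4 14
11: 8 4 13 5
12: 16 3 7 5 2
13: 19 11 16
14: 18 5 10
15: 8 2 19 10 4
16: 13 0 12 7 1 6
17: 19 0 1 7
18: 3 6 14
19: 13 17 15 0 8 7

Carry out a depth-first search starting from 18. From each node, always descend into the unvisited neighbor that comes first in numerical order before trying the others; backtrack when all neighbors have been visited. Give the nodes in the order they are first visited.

18, 3, 1, 0, 4, 7, 5, 6, 16, 12, 2, 9, 10, 14, 15, 8, 11, 13, 19, 17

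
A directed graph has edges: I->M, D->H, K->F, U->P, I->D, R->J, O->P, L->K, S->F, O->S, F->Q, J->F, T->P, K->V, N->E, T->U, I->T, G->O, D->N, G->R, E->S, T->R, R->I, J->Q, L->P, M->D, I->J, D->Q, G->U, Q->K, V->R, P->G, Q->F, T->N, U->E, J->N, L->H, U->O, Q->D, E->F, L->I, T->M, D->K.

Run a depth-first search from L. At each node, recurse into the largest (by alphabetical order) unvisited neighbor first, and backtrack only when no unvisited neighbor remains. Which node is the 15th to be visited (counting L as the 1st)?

Visit L
L → P
P → G
G → U
U → O
O → S
S → F
F → Q
Q → K
K → V
V → R
R → J
J → N
N → E
R → I
I → T
T → M
M → D
D → H

Visit order: L, P, G, U, O, S, F, Q, K, V, R, J, N, E, I, T, M, D, H

I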